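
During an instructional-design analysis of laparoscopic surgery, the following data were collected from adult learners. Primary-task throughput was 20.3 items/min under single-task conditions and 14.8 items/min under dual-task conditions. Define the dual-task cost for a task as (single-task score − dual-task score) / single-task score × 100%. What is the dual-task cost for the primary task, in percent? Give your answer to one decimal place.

27.1

Cost = (20.3 − 14.8) / 20.3 × 100%
     = 5.5000 / 20.3 × 100% = 27.0936%.
≈ 27.1%.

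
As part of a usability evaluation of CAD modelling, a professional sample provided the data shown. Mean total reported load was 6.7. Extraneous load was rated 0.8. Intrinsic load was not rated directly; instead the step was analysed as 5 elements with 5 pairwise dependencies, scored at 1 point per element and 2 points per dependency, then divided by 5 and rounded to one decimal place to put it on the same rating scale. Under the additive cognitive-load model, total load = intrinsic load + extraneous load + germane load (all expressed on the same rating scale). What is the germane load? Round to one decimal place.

Intrinsic (element-interactivity): (5 × 1 + 5 × 2) / 5 = 15 / 5 = 3.0000 → 3.0.
germane load = total − intrinsic − extraneous
             = 6.7 − 3.0 − 0.8 = 2.9.

2.9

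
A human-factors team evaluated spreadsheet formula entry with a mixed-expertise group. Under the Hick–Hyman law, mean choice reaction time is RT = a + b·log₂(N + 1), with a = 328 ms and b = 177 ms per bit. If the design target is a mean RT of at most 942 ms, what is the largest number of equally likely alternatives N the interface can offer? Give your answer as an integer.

10

Set 328 + 177·log₂(N + 1) ≤ 942.
log₂(N + 1) ≤ (942 − 328) / 177 = 3.4689.
N + 1 ≤ 2^3.4689 = 11.0724.
N ≤ 10.0724, so the largest integer N is 10.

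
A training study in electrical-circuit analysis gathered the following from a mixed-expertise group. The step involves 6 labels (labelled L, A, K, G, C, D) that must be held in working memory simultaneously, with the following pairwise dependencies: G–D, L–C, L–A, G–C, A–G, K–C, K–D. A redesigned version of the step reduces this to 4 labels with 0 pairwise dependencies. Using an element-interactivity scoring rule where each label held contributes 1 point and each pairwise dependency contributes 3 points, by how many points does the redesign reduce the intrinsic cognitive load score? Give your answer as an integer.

23

Original: 6 × 1 + 7 × 3 = 6 + 21 = 27.
Redesigned: 4 × 1 + 0 × 3 = 4 + 0 = 4.
Reduction = 27 − 4 = 23.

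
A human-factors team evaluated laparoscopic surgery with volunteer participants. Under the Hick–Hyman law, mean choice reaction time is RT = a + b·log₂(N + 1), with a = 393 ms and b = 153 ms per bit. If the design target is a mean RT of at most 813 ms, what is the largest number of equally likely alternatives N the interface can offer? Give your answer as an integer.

Set 393 + 153·log₂(N + 1) ≤ 813.
log₂(N + 1) ≤ (813 − 393) / 153 = 2.7451.
N + 1 ≤ 2^2.7451 = 6.7044.
N ≤ 5.7044, so the largest integer N is 5.

5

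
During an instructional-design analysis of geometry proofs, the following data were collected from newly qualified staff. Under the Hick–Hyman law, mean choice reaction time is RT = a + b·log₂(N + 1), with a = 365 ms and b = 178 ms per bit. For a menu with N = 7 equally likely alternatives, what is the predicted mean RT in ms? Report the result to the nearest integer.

log₂(7 + 1) = log₂(8) = 3.0000.
RT = 365 + 178 × 3.0000 = 365 + 534.0000 = 899.0000 ms.
≈ 899 ms.

899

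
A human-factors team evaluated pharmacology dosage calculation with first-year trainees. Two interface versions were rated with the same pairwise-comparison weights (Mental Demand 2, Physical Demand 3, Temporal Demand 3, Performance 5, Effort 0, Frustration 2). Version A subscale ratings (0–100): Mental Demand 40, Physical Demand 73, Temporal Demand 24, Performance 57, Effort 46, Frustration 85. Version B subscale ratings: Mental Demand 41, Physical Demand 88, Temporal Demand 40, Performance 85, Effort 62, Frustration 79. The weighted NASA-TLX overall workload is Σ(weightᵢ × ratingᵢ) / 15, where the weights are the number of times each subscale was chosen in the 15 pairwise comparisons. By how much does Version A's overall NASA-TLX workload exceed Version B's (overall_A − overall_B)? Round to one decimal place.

-14.9

Version A weighted sum = 2·40 + 3·73 + 3·24 + 5·57 + 0·46 + 2·85 = 80 + 219 + 72 + 285 + 0 + 170 = 826; overall_A = 826/15 = 55.0667.
Version B weighted sum = 2·41 + 3·88 + 3·40 + 5·85 + 0·62 + 2·79 = 82 + 264 + 120 + 425 + 0 + 158 = 1049; overall_B = 1049/15 = 69.9333.
Difference = 55.0667 − 69.9333 = -14.8666 ≈ -14.9.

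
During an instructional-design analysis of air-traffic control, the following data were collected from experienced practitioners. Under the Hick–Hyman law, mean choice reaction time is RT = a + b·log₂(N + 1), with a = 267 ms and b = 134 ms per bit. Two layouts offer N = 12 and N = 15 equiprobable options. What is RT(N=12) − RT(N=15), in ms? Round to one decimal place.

RT(12) = 267 + 134·log₂(13) = 267 + 134·3.7004 = 762.8536 ms.
RT(15) = 267 + 134·log₂(16) = 267 + 134·4.0000 = 803.0000 ms.
Difference = 762.8536 − 803.0000 = -40.1464 ≈ -40.1 ms.

-40.1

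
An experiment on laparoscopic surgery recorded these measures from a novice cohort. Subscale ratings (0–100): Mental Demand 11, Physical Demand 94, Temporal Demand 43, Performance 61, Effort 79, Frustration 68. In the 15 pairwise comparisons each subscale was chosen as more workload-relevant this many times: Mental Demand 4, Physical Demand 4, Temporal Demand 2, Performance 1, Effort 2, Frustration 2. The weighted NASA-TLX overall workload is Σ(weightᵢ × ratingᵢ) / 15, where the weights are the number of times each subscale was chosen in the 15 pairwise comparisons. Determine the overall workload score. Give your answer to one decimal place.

The tallies are the weights (they sum to 15).
Weighted sum = 4·11 + 4·94 + 2·43 + 1·61 + 2·79 + 2·68
            = 44 + 376 + 86 + 61 + 158 + 136 = 861.
Overall workload = 861 / 15 = 57.4000 ≈ 57.4.

57.4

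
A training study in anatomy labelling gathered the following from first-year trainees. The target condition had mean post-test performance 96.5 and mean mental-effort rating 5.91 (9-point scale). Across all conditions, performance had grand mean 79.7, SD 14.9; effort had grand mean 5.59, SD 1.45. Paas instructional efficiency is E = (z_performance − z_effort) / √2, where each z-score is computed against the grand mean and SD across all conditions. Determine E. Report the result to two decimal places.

0.64

z_performance = (96.5 − 79.7) / 14.9 = 16.8000 / 14.9 = 1.1275.
z_effort = (5.91 − 5.59) / 1.45 = 0.3200 / 1.45 = 0.2207.
z_P − z_E = 1.1275 − 0.2207 = 0.9068.
E = 0.9068 / √2 = 0.9068 / 1.41421 = 0.6412 ≈ 0.64.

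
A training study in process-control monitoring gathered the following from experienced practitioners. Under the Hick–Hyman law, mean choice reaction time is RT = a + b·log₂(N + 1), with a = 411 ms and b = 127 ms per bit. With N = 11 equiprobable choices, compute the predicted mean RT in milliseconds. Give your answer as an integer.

log₂(11 + 1) = log₂(12) = 3.5850.
RT = 411 + 127 × 3.5850 = 411 + 455.2950 = 866.2950 ms.
≈ 866 ms.

866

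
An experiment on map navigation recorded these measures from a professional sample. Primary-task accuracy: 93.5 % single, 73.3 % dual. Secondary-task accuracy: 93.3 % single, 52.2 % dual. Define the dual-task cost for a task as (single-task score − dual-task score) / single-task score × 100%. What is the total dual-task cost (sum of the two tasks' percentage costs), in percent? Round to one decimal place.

Primary cost = (93.5 − 73.3) / 93.5 × 100% = 21.6043%.
Secondary cost = (93.3 − 52.2) / 93.3 × 100% = 44.0514%.
Total = 21.6043% + 44.0514% = 65.6557% ≈ 65.7%.

65.7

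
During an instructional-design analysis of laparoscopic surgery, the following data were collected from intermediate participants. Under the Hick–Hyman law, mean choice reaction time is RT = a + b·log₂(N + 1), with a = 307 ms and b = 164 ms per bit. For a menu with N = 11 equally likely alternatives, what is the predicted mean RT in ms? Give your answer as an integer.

895

log₂(11 + 1) = log₂(12) = 3.5850.
RT = 307 + 164 × 3.5850 = 307 + 587.9400 = 894.9400 ms.
≈ 895 ms.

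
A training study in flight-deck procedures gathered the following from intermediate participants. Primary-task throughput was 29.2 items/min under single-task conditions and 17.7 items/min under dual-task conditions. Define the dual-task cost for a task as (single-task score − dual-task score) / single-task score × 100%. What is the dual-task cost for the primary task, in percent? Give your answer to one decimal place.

Cost = (29.2 − 17.7) / 29.2 × 100%
     = 11.5000 / 29.2 × 100% = 39.3836%.
≈ 39.4%.

39.4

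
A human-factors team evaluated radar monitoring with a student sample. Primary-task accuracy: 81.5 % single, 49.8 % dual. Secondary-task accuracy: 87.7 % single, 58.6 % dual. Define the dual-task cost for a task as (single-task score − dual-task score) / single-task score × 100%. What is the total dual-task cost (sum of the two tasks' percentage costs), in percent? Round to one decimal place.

72.1

Primary cost = (81.5 − 49.8) / 81.5 × 100% = 38.8957%.
Secondary cost = (87.7 − 58.6) / 87.7 × 100% = 33.1813%.
Total = 38.8957% + 33.1813% = 72.0770% ≈ 72.1%.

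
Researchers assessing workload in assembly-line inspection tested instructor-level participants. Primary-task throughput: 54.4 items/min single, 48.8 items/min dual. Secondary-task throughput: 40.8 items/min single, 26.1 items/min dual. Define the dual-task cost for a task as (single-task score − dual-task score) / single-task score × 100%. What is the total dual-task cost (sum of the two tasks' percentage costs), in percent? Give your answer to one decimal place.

Primary cost = (54.4 − 48.8) / 54.4 × 100% = 10.2941%.
Secondary cost = (40.8 − 26.1) / 40.8 × 100% = 36.0294%.
Total = 10.2941% + 36.0294% = 46.3235% ≈ 46.3%.

46.3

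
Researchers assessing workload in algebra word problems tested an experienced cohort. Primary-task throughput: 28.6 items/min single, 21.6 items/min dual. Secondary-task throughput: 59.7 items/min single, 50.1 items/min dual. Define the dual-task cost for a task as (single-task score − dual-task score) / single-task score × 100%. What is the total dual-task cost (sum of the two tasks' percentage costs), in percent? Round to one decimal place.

Primary cost = (28.6 − 21.6) / 28.6 × 100% = 24.4755%.
Secondary cost = (59.7 − 50.1) / 59.7 × 100% = 16.0804%.
Total = 24.4755% + 16.0804% = 40.5559% ≈ 40.6%.

40.6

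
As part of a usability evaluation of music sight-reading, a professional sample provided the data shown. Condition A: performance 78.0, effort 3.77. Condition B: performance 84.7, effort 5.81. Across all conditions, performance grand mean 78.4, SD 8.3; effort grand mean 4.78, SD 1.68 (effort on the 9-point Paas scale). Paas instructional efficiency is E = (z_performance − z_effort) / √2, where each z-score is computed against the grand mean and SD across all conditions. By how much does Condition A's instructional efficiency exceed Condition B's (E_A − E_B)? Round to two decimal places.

Condition A: z_P = (78.0 − 78.4)/8.3 = -0.0482; z_E = (3.77 − 4.78)/1.68 = -0.6012; E_A = (-0.0482 − (-0.6012))/√2 = 0.3910.
Condition B: z_P = (84.7 − 78.4)/8.3 = 0.7590; z_E = (5.81 − 4.78)/1.68 = 0.6131; E_B = (0.7590 − 0.6131)/√2 = 0.1032.
E_A − E_B = 0.3910 − 0.1032 = 0.2878 ≈ 0.29.

0.29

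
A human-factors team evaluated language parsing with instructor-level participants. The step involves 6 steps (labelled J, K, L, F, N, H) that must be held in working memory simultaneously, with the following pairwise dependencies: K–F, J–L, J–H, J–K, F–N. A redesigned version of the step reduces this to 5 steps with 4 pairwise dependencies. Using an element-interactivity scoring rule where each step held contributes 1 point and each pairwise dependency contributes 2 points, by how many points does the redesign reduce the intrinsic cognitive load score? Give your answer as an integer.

3

Original: 6 × 1 + 5 × 2 = 6 + 10 = 16.
Redesigned: 5 × 1 + 4 × 2 = 5 + 8 = 13.
Reduction = 16 − 13 = 3.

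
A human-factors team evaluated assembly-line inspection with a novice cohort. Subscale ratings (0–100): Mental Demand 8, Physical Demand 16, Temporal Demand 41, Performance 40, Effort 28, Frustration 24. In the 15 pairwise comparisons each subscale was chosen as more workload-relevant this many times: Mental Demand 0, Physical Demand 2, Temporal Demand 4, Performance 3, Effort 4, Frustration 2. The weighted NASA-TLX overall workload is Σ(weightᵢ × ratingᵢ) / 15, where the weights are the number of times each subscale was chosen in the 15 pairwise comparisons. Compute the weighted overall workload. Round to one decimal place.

The tallies are the weights (they sum to 15).
Weighted sum = 0·8 + 2·16 + 4·41 + 3·40 + 4·28 + 2·24
            = 0 + 32 + 164 + 120 + 112 + 48 = 476.
Overall workload = 476 / 15 = 31.7333 ≈ 31.7.

31.7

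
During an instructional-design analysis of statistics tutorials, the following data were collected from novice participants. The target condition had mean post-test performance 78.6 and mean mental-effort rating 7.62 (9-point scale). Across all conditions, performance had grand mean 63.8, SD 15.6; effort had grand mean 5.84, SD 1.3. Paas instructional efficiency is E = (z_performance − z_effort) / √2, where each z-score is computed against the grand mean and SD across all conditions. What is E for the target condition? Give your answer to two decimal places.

z_performance = (78.6 − 63.8) / 15.6 = 14.8000 / 15.6 = 0.9487.
z_effort = (7.62 − 5.84) / 1.3 = 1.7800 / 1.3 = 1.3692.
z_P − z_E = 0.9487 − 1.3692 = -0.4205.
E = -0.4205 / √2 = -0.4205 / 1.41421 = -0.2973 ≈ -0.30.

-0.30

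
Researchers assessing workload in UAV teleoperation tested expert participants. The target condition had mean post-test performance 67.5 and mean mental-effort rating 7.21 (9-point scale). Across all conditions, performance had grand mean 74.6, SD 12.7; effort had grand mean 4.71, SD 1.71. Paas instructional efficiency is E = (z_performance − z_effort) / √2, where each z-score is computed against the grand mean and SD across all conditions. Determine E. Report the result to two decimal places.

z_performance = (67.5 − 74.6) / 12.7 = -7.1000 / 12.7 = -0.5591.
z_effort = (7.21 − 4.71) / 1.71 = 2.5000 / 1.71 = 1.4620.
z_P − z_E = -0.5591 − 1.4620 = -2.0211.
E = -2.0211 / √2 = -2.0211 / 1.41421 = -1.4291 ≈ -1.43.

-1.43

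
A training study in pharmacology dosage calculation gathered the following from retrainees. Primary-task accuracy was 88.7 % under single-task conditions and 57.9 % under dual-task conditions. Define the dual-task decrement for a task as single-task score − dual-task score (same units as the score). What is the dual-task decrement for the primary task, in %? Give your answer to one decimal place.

30.8

Decrement = 88.7 − 57.9 = 30.8000 % ≈ 30.8 %.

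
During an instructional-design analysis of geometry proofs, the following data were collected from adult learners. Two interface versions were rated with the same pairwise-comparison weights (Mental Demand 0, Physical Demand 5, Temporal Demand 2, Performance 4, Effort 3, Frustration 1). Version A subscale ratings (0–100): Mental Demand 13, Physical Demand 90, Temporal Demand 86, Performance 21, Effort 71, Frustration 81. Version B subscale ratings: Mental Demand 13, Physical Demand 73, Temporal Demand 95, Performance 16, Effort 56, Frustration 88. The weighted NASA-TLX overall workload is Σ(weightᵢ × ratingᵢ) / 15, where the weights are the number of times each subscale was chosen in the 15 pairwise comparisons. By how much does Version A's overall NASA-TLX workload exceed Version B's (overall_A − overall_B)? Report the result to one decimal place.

Version A weighted sum = 0·13 + 5·90 + 2·86 + 4·21 + 3·71 + 1·81 = 0 + 450 + 172 + 84 + 213 + 81 = 1000; overall_A = 1000/15 = 66.6667.
Version B weighted sum = 0·13 + 5·73 + 2·95 + 4·16 + 3·56 + 1·88 = 0 + 365 + 190 + 64 + 168 + 88 = 875; overall_B = 875/15 = 58.3333.
Difference = 66.6667 − 58.3333 = 8.3334 ≈ 8.3.

8.3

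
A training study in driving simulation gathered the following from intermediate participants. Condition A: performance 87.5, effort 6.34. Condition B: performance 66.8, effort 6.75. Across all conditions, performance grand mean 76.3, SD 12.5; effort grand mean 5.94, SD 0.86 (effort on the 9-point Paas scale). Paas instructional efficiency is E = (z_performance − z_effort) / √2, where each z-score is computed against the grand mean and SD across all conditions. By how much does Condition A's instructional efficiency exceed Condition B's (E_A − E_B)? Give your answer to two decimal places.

1.51

Condition A: z_P = (87.5 − 76.3)/12.5 = 0.8960; z_E = (6.34 − 5.94)/0.86 = 0.4651; E_A = (0.8960 − 0.4651)/√2 = 0.3047.
Condition B: z_P = (66.8 − 76.3)/12.5 = -0.7600; z_E = (6.75 − 5.94)/0.86 = 0.9419; E_B = (-0.7600 − 0.9419)/√2 = -1.2034.
E_A − E_B = 0.3047 − (-1.2034) = 1.5081 ≈ 1.51.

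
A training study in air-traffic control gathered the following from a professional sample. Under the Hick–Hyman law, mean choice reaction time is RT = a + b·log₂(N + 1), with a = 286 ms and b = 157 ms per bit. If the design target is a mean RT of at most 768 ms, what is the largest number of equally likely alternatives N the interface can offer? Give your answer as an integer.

7

Set 286 + 157·log₂(N + 1) ≤ 768.
log₂(N + 1) ≤ (768 − 286) / 157 = 3.0701.
N + 1 ≤ 2^3.0701 = 8.3983.
N ≤ 7.3983, so the largest integer N is 7.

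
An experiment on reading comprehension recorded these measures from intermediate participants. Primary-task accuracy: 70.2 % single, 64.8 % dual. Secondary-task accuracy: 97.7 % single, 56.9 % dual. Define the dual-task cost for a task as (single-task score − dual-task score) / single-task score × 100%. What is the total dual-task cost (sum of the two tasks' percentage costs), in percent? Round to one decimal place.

Primary cost = (70.2 − 64.8) / 70.2 × 100% = 7.6923%.
Secondary cost = (97.7 − 56.9) / 97.7 × 100% = 41.7605%.
Total = 7.6923% + 41.7605% = 49.4528% ≈ 49.5%.

49.5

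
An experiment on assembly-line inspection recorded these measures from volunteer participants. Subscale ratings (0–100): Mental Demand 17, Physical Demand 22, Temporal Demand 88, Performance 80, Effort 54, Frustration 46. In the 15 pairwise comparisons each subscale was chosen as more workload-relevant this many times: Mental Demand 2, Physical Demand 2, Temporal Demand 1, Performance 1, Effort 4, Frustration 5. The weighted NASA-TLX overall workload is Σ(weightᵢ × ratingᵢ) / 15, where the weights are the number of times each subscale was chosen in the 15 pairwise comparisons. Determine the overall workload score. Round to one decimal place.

46.1

The tallies are the weights (they sum to 15).
Weighted sum = 2·17 + 2·22 + 1·88 + 1·80 + 4·54 + 5·46
            = 34 + 44 + 88 + 80 + 216 + 230 = 692.
Overall workload = 692 / 15 = 46.1333 ≈ 46.1.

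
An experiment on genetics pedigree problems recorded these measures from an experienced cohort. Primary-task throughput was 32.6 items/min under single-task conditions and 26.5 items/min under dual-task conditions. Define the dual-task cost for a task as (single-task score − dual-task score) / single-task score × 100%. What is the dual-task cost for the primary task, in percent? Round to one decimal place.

Cost = (32.6 − 26.5) / 32.6 × 100%
     = 6.1000 / 32.6 × 100% = 18.7117%.
≈ 18.7%.

18.7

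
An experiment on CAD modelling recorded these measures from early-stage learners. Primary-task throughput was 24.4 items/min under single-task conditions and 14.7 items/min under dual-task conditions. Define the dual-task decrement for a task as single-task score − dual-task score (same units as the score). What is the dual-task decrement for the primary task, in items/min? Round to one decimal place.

Decrement = 24.4 − 14.7 = 9.7000 items/min ≈ 9.7 items/min.

9.7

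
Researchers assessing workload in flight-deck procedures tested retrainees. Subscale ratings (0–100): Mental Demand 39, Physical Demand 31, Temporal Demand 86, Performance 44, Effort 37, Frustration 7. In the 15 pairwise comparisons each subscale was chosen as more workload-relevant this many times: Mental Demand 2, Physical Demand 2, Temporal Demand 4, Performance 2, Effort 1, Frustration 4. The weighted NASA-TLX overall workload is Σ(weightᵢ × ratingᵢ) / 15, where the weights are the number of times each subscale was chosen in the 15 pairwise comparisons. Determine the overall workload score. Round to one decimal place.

The tallies are the weights (they sum to 15).
Weighted sum = 2·39 + 2·31 + 4·86 + 2·44 + 1·37 + 4·7
            = 78 + 62 + 344 + 88 + 37 + 28 = 637.
Overall workload = 637 / 15 = 42.4667 ≈ 42.5.

42.5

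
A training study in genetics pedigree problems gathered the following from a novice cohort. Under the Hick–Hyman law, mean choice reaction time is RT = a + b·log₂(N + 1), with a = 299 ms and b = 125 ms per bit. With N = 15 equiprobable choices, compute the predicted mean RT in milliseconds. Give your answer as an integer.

799

log₂(15 + 1) = log₂(16) = 4.0000.
RT = 299 + 125 × 4.0000 = 299 + 500.0000 = 799.0000 ms.
≈ 799 ms.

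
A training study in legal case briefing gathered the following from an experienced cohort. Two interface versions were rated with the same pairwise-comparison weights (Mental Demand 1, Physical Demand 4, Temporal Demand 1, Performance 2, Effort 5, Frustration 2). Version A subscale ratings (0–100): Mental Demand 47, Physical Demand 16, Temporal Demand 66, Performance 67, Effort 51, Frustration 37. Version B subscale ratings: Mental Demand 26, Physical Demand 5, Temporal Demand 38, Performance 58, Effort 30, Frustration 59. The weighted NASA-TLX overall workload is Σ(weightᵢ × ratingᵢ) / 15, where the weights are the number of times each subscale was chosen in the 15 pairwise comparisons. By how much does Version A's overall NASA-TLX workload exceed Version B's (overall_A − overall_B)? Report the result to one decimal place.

Version A weighted sum = 1·47 + 4·16 + 1·66 + 2·67 + 5·51 + 2·37 = 47 + 64 + 66 + 134 + 255 + 74 = 640; overall_A = 640/15 = 42.6667.
Version B weighted sum = 1·26 + 4·5 + 1·38 + 2·58 + 5·30 + 2·59 = 26 + 20 + 38 + 116 + 150 + 118 = 468; overall_B = 468/15 = 31.2000.
Difference = 42.6667 − 31.2000 = 11.4667 ≈ 11.5.

11.5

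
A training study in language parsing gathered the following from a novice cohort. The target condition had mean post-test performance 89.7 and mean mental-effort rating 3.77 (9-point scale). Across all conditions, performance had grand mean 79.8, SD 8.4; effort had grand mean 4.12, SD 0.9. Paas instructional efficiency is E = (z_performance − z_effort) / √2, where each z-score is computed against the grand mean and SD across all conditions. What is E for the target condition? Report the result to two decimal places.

z_performance = (89.7 − 79.8) / 8.4 = 9.9000 / 8.4 = 1.1786.
z_effort = (3.77 − 4.12) / 0.9 = -0.3500 / 0.9 = -0.3889.
z_P − z_E = 1.1786 − (-0.3889) = 1.5675.
E = 1.5675 / √2 = 1.5675 / 1.41421 = 1.1084 ≈ 1.11.

1.11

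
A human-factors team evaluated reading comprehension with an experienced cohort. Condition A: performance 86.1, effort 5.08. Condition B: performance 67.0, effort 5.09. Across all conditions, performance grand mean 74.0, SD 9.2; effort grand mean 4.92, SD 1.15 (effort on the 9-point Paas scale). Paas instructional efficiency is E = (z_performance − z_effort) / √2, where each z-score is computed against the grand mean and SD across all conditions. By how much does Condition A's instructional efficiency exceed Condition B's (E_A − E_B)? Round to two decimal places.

Condition A: z_P = (86.1 − 74.0)/9.2 = 1.3152; z_E = (5.08 − 4.92)/1.15 = 0.1391; E_A = (1.3152 − 0.1391)/√2 = 0.8316.
Condition B: z_P = (67.0 − 74.0)/9.2 = -0.7609; z_E = (5.09 − 4.92)/1.15 = 0.1478; E_B = (-0.7609 − 0.1478)/√2 = -0.6425.
E_A − E_B = 0.8316 − (-0.6425) = 1.4741 ≈ 1.47.

1.47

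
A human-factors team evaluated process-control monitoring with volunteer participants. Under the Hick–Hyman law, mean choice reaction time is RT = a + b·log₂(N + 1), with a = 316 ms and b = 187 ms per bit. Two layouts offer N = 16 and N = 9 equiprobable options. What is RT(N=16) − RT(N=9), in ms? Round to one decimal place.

RT(16) = 316 + 187·log₂(17) = 316 + 187·4.0875 = 1080.3625 ms.
RT(9) = 316 + 187·log₂(10) = 316 + 187·3.3219 = 937.1953 ms.
Difference = 1080.3625 − 937.1953 = 143.1672 ≈ 143.2 ms.

143.2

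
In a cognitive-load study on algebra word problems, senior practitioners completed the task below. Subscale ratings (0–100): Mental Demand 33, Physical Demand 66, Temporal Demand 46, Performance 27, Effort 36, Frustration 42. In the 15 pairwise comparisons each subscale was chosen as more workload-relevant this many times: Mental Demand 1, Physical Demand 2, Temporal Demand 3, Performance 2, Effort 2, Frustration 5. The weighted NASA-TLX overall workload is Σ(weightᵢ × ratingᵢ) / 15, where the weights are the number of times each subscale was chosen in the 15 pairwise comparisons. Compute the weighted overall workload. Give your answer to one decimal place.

42.6

The tallies are the weights (they sum to 15).
Weighted sum = 1·33 + 2·66 + 3·46 + 2·27 + 2·36 + 5·42
            = 33 + 132 + 138 + 54 + 72 + 210 = 639.
Overall workload = 639 / 15 = 42.6000 ≈ 42.6.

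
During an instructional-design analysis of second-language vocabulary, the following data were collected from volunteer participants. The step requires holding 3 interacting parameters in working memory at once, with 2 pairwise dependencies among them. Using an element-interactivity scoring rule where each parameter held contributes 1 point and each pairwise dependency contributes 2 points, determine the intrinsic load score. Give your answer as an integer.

7

Element contribution: 3 × 1 = 3.
Interaction contribution: 2 × 2 = 4.
Intrinsic load = 3 + 4 = 7.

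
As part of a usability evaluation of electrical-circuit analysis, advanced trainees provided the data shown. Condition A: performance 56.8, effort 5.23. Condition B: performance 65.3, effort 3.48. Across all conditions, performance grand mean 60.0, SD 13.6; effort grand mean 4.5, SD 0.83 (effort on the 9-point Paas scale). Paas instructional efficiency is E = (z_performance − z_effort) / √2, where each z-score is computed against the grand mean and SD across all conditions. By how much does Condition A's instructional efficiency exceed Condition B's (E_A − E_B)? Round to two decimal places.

-1.93

Condition A: z_P = (56.8 − 60.0)/13.6 = -0.2353; z_E = (5.23 − 4.5)/0.83 = 0.8795; E_A = (-0.2353 − 0.8795)/√2 = -0.7883.
Condition B: z_P = (65.3 − 60.0)/13.6 = 0.3897; z_E = (3.48 − 4.5)/0.83 = -1.2289; E_B = (0.3897 − (-1.2289))/√2 = 1.1445.
E_A − E_B = -0.7883 − 1.1445 = -1.9328 ≈ -1.93.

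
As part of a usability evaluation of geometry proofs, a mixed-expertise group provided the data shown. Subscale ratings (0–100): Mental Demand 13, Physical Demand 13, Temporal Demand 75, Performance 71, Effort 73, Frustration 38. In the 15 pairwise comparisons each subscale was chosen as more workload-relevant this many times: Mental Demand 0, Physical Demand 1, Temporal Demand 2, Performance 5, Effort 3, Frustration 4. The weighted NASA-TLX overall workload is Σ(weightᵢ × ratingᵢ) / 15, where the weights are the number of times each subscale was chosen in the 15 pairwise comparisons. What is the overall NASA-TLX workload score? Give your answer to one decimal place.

The tallies are the weights (they sum to 15).
Weighted sum = 0·13 + 1·13 + 2·75 + 5·71 + 3·73 + 4·38
            = 0 + 13 + 150 + 355 + 219 + 152 = 889.
Overall workload = 889 / 15 = 59.2667 ≈ 59.3.

59.3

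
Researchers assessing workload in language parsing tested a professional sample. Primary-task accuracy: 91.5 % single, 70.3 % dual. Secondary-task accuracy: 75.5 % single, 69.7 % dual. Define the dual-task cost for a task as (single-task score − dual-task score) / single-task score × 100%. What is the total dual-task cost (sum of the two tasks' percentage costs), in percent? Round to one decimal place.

30.9

Primary cost = (91.5 − 70.3) / 91.5 × 100% = 23.1694%.
Secondary cost = (75.5 − 69.7) / 75.5 × 100% = 7.6821%.
Total = 23.1694% + 7.6821% = 30.8515% ≈ 30.9%.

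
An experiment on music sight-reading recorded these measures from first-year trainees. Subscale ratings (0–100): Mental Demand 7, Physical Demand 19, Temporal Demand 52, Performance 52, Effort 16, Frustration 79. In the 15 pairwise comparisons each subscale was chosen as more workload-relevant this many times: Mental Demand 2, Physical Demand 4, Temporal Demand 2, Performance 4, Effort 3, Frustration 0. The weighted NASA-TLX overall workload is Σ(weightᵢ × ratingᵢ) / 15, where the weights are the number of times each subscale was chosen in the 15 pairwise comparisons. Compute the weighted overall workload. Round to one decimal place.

30.0

The tallies are the weights (they sum to 15).
Weighted sum = 2·7 + 4·19 + 2·52 + 4·52 + 3·16 + 0·79
            = 14 + 76 + 104 + 208 + 48 + 0 = 450.
Overall workload = 450 / 15 = 30.0000 ≈ 30.0.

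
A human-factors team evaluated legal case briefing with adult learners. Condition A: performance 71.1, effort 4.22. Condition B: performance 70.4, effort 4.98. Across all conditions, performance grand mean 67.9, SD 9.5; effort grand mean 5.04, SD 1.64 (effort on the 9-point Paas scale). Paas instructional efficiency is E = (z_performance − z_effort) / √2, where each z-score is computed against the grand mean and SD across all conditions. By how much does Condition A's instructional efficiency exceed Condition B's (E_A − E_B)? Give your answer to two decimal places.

0.38

Condition A: z_P = (71.1 − 67.9)/9.5 = 0.3368; z_E = (4.22 − 5.04)/1.64 = -0.5000; E_A = (0.3368 − (-0.5000))/√2 = 0.5917.
Condition B: z_P = (70.4 − 67.9)/9.5 = 0.2632; z_E = (4.98 − 5.04)/1.64 = -0.0366; E_B = (0.2632 − (-0.0366))/√2 = 0.2120.
E_A − E_B = 0.5917 − 0.2120 = 0.3797 ≈ 0.38.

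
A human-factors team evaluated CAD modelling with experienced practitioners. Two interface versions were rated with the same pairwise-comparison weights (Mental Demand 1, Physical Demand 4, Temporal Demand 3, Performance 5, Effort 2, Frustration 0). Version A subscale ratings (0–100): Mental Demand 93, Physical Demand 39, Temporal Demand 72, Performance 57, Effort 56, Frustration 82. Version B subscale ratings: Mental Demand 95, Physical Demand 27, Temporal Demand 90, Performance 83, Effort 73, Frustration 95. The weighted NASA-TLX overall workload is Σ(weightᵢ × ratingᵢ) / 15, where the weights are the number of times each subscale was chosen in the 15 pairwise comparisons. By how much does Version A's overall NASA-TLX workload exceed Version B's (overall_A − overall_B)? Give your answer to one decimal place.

-11.5

Version A weighted sum = 1·93 + 4·39 + 3·72 + 5·57 + 2·56 + 0·82 = 93 + 156 + 216 + 285 + 112 + 0 = 862; overall_A = 862/15 = 57.4667.
Version B weighted sum = 1·95 + 4·27 + 3·90 + 5·83 + 2·73 + 0·95 = 95 + 108 + 270 + 415 + 146 + 0 = 1034; overall_B = 1034/15 = 68.9333.
Difference = 57.4667 − 68.9333 = -11.4666 ≈ -11.5.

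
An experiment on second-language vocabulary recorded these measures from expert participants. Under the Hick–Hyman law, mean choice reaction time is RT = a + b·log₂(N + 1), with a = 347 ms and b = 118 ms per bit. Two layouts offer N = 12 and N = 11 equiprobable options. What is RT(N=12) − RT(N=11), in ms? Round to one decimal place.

RT(12) = 347 + 118·log₂(13) = 347 + 118·3.7004 = 783.6472 ms.
RT(11) = 347 + 118·log₂(12) = 347 + 118·3.5850 = 770.0300 ms.
Difference = 783.6472 − 770.0300 = 13.6172 ≈ 13.6 ms.

13.6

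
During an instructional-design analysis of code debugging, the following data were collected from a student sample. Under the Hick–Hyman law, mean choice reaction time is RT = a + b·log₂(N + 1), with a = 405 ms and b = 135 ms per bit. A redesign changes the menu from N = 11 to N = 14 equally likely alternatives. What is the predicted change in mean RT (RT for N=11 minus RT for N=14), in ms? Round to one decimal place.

-43.5

RT(11) = 405 + 135·log₂(12) = 405 + 135·3.5850 = 888.9750 ms.
RT(14) = 405 + 135·log₂(15) = 405 + 135·3.9069 = 932.4315 ms.
Difference = 888.9750 − 932.4315 = -43.4565 ≈ -43.5 ms.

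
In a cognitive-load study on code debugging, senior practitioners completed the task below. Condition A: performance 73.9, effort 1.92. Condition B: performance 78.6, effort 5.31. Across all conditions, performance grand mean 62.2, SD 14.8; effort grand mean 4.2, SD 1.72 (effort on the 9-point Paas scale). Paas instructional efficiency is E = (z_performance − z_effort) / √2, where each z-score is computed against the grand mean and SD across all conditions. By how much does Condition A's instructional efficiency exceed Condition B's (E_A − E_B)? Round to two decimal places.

Condition A: z_P = (73.9 − 62.2)/14.8 = 0.7905; z_E = (1.92 − 4.2)/1.72 = -1.3256; E_A = (0.7905 − (-1.3256))/√2 = 1.4963.
Condition B: z_P = (78.6 − 62.2)/14.8 = 1.1081; z_E = (5.31 − 4.2)/1.72 = 0.6453; E_B = (1.1081 − 0.6453)/√2 = 0.3272.
E_A − E_B = 1.4963 − 0.3272 = 1.1691 ≈ 1.17.

1.17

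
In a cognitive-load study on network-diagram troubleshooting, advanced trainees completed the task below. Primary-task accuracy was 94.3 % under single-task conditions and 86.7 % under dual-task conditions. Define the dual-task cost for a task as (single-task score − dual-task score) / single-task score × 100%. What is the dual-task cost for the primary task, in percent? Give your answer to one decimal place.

Cost = (94.3 − 86.7) / 94.3 × 100%
     = 7.6000 / 94.3 × 100% = 8.0594%.
≈ 8.1%.

8.1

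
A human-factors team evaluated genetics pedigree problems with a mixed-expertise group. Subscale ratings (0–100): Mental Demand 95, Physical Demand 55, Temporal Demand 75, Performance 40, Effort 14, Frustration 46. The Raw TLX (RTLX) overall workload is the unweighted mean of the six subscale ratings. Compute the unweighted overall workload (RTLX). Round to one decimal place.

54.2

Sum of ratings = 95 + 55 + 75 + 40 + 14 + 46 = 325.
RTLX = 325 / 6 = 54.1667 ≈ 54.2.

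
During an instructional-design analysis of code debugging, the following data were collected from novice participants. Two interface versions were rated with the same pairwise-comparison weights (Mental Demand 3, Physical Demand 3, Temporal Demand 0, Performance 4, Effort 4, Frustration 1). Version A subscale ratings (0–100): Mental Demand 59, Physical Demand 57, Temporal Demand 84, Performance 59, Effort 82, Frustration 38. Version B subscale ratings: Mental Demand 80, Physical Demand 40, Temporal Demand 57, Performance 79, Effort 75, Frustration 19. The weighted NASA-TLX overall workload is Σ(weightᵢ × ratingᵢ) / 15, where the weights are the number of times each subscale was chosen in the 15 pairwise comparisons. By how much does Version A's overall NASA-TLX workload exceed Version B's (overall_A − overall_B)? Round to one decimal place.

Version A weighted sum = 3·59 + 3·57 + 0·84 + 4·59 + 4·82 + 1·38 = 177 + 171 + 0 + 236 + 328 + 38 = 950; overall_A = 950/15 = 63.3333.
Version B weighted sum = 3·80 + 3·40 + 0·57 + 4·79 + 4·75 + 1·19 = 240 + 120 + 0 + 316 + 300 + 19 = 995; overall_B = 995/15 = 66.3333.
Difference = 63.3333 − 66.3333 = -3.0000 ≈ -3.0.

-3.0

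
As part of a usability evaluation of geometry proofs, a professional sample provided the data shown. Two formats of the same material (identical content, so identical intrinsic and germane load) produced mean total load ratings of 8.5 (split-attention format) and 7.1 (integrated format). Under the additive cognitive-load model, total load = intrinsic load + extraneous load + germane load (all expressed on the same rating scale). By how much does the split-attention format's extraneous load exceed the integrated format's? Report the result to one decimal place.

Intrinsic and germane load are equal across formats, so the difference in total load equals the difference in extraneous load.
Extraneous-load difference = 8.5 − 7.1 = 1.4.

1.4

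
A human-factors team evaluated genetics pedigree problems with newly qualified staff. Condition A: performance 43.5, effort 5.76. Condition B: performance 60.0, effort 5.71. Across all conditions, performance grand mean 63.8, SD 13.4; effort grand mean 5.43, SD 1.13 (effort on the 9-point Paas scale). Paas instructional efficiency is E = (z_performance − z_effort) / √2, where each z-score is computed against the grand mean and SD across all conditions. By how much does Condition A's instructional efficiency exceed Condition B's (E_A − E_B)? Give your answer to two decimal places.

-0.90

Condition A: z_P = (43.5 − 63.8)/13.4 = -1.5149; z_E = (5.76 − 5.43)/1.13 = 0.2920; E_A = (-1.5149 − 0.2920)/√2 = -1.2777.
Condition B: z_P = (60.0 − 63.8)/13.4 = -0.2836; z_E = (5.71 − 5.43)/1.13 = 0.2478; E_B = (-0.2836 − 0.2478)/√2 = -0.3758.
E_A − E_B = -1.2777 − (-0.3758) = -0.9019 ≈ -0.90.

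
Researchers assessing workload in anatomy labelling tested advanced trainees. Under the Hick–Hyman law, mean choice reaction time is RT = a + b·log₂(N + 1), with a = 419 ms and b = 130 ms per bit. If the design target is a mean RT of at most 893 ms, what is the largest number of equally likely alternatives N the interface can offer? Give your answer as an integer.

11

Set 419 + 130·log₂(N + 1) ≤ 893.
log₂(N + 1) ≤ (893 − 419) / 130 = 3.6462.
N + 1 ≤ 2^3.6462 = 12.5203.
N ≤ 11.5203, so the largest integer N is 11.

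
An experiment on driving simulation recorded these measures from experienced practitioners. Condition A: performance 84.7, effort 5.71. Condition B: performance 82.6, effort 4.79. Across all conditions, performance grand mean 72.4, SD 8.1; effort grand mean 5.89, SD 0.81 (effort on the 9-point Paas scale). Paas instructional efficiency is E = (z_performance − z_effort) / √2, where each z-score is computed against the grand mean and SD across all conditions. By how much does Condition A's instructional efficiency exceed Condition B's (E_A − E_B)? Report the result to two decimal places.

Condition A: z_P = (84.7 − 72.4)/8.1 = 1.5185; z_E = (5.71 − 5.89)/0.81 = -0.2222; E_A = (1.5185 − (-0.2222))/√2 = 1.2309.
Condition B: z_P = (82.6 − 72.4)/8.1 = 1.2593; z_E = (4.79 − 5.89)/0.81 = -1.3580; E_B = (1.2593 − (-1.3580))/√2 = 1.8507.
E_A − E_B = 1.2309 − 1.8507 = -0.6198 ≈ -0.62.

-0.62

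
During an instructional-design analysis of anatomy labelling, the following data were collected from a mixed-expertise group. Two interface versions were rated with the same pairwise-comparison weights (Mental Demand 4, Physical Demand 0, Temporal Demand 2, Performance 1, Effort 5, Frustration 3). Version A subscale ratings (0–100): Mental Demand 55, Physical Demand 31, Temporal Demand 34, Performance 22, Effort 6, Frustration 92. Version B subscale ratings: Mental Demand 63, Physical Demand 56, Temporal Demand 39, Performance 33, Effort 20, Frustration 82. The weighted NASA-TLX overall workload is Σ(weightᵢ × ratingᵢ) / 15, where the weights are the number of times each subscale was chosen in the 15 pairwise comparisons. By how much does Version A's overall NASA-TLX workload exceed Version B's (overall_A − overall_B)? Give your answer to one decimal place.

Version A weighted sum = 4·55 + 0·31 + 2·34 + 1·22 + 5·6 + 3·92 = 220 + 0 + 68 + 22 + 30 + 276 = 616; overall_A = 616/15 = 41.0667.
Version B weighted sum = 4·63 + 0·56 + 2·39 + 1·33 + 5·20 + 3·82 = 252 + 0 + 78 + 33 + 100 + 246 = 709; overall_B = 709/15 = 47.2667.
Difference = 41.0667 − 47.2667 = -6.2000 ≈ -6.2.

-6.2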